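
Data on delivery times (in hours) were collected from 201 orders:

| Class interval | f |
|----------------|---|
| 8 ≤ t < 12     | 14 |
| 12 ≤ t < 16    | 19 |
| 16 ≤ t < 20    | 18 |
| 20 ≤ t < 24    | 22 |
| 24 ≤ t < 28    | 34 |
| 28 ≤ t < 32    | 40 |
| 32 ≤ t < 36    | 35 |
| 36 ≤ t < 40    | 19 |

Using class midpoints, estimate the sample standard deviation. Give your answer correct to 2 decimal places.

Midpoints: 10, 14, 18, 22, 26, 30, 34, 38
n = 201, Σfm = 5210, mean = 25.9204
Σfm² = 148484
Σf(m − x̄)² = Σfm² − (Σfm)²/n = 148484 − 5210²/201 = 13438.7264
Sample variance = 13438.7264 / 200 = 67.1936
Standard deviation = √67.1936 = 8.1972

8.20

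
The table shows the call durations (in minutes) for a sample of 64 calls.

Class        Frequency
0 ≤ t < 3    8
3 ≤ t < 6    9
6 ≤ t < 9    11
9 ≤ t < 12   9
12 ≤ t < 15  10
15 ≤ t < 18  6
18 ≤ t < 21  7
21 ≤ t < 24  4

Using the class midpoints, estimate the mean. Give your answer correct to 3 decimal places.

Midpoints: 1.5, 4.5, 7.5, 10.5, 13.5, 16.5, 19.5, 22.5
Σfm = 8×1.5 + 9×4.5 + 11×7.5 + 9×10.5 + 10×13.5 + 6×16.5 + 7×19.5 + 4×22.5 = 690
n = Σf = 64
Mean = 690 / 64 = 10.7812

10.781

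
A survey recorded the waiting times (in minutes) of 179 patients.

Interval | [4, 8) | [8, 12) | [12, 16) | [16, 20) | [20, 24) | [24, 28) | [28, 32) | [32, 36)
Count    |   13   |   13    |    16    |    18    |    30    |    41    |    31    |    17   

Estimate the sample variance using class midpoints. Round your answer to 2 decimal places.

Midpoints: 6, 10, 14, 18, 22, 26, 30, 34
n = 179, Σfm = 3990, mean = 22.2905
Σfm² = 100524
Σf(m − x̄)² = Σfm² − (Σfm)²/n = 100524 − 3990²/179 = 11584.8939
Sample variance = 11584.8939 / 178 = 65.0837

65.08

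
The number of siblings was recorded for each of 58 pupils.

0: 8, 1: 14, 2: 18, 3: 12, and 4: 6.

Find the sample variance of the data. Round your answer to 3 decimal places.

1.428

Values: 0, 1, 2, 3, 4
n = 58, Σfx = 110, mean = 1.8966
Σfx² = 290
Σf(x − x̄)² = Σfx² − (Σfx)²/n = 290 − 110²/58 = 81.3793
Sample variance = 81.3793 / 57 = 1.4277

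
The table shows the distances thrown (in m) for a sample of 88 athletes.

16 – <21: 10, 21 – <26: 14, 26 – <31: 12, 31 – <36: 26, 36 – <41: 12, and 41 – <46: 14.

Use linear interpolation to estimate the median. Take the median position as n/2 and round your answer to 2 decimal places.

32.54

Cumulative frequencies: 10, 24, 36, 62, 74, 88
n = 88; position = n/2 = 44.
This falls in the class 31 – <36: L = 31, F = 36, f = 26, h = 5.
Median ≈ 31 + ((44 − 36) / 26) × 5 = 32.5385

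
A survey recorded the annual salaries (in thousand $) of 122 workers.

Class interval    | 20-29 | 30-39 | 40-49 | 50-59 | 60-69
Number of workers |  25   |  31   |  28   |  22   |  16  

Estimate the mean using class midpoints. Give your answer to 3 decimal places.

42.287

Midpoints: 24.5, 34.5, 44.5, 54.5, 64.5
Σfm = 25×24.5 + 31×34.5 + 28×44.5 + 22×54.5 + 16×64.5 = 5159
n = Σf = 122
Mean = 5159 / 122 = 42.2869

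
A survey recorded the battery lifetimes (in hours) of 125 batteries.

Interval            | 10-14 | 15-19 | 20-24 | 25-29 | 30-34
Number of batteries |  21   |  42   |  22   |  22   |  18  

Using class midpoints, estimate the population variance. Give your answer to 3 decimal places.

42.918

Midpoints: 12, 17, 22, 27, 32
n = 125, Σfm = 2620, mean = 20.9600
Σfm² = 60280
Σf(m − x̄)² = Σfm² − (Σfm)²/n = 60280 − 2620²/125 = 5364.8000
Population variance = 5364.8000 / 125 = 42.9184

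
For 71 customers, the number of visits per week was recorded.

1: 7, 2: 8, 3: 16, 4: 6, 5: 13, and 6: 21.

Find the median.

4

Cumulative frequencies: 7, 15, 31, 37, 50, 71
n = 71, so the median is the value in position (n+1)/2 = 36.
Position 36 falls at value 4.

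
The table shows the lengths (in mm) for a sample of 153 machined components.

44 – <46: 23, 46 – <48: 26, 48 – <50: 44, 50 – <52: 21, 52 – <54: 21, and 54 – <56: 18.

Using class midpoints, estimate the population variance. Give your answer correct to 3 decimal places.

9.719

Midpoints: 45, 47, 49, 51, 53, 55
n = 153, Σfm = 7587, mean = 49.5882
Σfm² = 377713
Σf(m − x̄)² = Σfm² − (Σfm)²/n = 377713 − 7587²/153 = 1487.0588
Population variance = 1487.0588 / 153 = 9.7193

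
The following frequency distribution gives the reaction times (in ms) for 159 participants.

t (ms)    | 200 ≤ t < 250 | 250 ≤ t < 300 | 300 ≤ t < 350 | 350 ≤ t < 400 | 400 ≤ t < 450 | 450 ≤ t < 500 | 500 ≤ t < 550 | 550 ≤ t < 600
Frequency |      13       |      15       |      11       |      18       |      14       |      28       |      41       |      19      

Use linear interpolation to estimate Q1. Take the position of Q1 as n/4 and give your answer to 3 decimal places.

Cumulative frequencies: 13, 28, 39, 57, 71, 99, 140, 159
n = 159; position = n/4 = 39.75.
This falls in the class 350 ≤ t < 400: L = 350, F = 39, f = 18, h = 50.
Lower quartile ≈ 350 + ((39.75 − 39) / 18) × 50 = 352.0833

352.083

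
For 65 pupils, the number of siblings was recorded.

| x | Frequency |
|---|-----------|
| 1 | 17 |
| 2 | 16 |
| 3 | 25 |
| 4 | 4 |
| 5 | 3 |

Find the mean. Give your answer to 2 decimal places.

2.38

Values: 1, 2, 3, 4, 5
Σfx = 17×1 + 16×2 + 25×3 + 4×4 + 3×5 = 155
n = Σf = 65
Mean = 155 / 65 = 2.3846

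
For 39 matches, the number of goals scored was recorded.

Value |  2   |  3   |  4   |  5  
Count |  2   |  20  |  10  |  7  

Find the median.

3

Cumulative frequencies: 2, 22, 32, 39
n = 39, so the median is the value in position (n+1)/2 = 20.
Position 20 falls at value 3.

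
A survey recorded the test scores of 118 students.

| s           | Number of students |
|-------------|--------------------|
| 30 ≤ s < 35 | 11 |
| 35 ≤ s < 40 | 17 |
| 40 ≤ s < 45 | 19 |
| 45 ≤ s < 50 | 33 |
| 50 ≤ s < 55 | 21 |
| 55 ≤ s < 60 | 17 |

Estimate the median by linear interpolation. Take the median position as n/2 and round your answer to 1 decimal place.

Cumulative frequencies: 11, 28, 47, 80, 101, 118
n = 118; position = n/2 = 59.
This falls in the class 45 ≤ s < 50: L = 45, F = 47, f = 33, h = 5.
Median ≈ 45 + ((59 − 47) / 33) × 5 = 46.8182

46.8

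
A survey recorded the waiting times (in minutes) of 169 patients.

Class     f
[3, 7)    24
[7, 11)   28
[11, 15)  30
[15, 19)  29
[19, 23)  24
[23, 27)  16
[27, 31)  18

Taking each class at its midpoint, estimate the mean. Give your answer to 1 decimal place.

Midpoints: 5, 9, 13, 17, 21, 25, 29
Σfm = 24×5 + 28×9 + 30×13 + 29×17 + 24×21 + 16×25 + 18×29 = 2681
n = Σf = 169
Mean = 2681 / 169 = 15.8639

15.9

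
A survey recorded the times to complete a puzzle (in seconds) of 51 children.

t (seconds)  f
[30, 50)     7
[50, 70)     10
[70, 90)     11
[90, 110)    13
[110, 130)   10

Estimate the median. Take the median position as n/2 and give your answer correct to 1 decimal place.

Cumulative frequencies: 7, 17, 28, 41, 51
n = 51; position = n/2 = 25.5.
This falls in the class [70, 90): L = 70, F = 17, f = 11, h = 20.
Median ≈ 70 + ((25.5 − 17) / 11) × 20 = 85.4545

85.5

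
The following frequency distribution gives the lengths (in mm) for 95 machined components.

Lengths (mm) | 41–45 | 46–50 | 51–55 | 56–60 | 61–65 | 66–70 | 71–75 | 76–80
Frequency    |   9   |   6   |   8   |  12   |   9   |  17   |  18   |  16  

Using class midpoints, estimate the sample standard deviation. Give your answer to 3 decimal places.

Midpoints: 43, 48, 53, 58, 63, 68, 73, 78
n = 95, Σfm = 6080, mean = 64.0000
Σfm² = 400900
Σf(m − x̄)² = Σfm² − (Σfm)²/n = 400900 − 6080²/95 = 11780.0000
Sample variance = 11780.0000 / 94 = 125.3191
Standard deviation = √125.3191 = 11.1946

11.195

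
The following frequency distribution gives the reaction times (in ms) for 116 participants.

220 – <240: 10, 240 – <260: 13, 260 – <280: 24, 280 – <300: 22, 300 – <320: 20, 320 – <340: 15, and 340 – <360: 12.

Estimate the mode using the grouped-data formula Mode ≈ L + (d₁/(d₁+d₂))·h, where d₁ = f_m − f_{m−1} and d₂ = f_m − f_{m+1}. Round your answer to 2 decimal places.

Modal class: 260 – <280 (highest frequency 24).
d₁ = 24 − 13 = 11, d₂ = 24 − 22 = 2
Mode ≈ 260 + (11/(11+2)) × 20 = 260 + 16.9231 = 276.9231

276.92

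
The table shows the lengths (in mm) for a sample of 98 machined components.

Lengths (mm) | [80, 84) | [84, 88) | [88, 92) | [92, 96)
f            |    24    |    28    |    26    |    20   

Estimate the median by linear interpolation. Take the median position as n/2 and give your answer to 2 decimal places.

Cumulative frequencies: 24, 52, 78, 98
n = 98; position = n/2 = 49.
This falls in the class [84, 88): L = 84, F = 24, f = 28, h = 4.
Median ≈ 84 + ((49 − 24) / 28) × 4 = 87.5714

87.57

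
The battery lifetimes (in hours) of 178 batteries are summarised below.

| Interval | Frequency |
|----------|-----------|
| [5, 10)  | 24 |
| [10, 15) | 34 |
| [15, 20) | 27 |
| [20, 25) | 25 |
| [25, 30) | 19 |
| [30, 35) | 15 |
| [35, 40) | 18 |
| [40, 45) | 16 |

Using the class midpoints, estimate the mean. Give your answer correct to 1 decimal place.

22.5

Midpoints: 7.5, 12.5, 17.5, 22.5, 27.5, 32.5, 37.5, 42.5
Σfm = 24×7.5 + 34×12.5 + 27×17.5 + 25×22.5 + 19×27.5 + 15×32.5 + 18×37.5 + 16×42.5 = 4005
n = Σf = 178
Mean = 4005 / 178 = 22.5000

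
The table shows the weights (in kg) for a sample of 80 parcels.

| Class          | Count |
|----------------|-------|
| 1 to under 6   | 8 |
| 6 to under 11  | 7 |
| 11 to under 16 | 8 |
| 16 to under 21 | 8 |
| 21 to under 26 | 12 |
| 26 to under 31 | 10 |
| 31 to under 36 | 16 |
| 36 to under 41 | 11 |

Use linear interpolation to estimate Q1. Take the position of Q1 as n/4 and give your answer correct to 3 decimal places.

Cumulative frequencies: 8, 15, 23, 31, 43, 53, 69, 80
n = 80; position = n/4 = 20.
This falls in the class 11 to under 16: L = 11, F = 15, f = 8, h = 5.
Lower quartile ≈ 11 + ((20 − 15) / 8) × 5 = 14.1250

14.125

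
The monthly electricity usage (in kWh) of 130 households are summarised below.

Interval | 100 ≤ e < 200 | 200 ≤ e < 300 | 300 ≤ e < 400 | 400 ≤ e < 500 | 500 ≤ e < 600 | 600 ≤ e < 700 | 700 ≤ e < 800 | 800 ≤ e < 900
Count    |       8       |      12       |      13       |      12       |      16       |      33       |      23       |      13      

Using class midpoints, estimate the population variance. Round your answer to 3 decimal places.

Midpoints: 150, 250, 350, 450, 550, 650, 750, 850
n = 130, Σfm = 72700, mean = 559.2308
Σfm² = 46065000
Σf(m − x̄)² = Σfm² − (Σfm)²/n = 46065000 − 72700²/130 = 5408923.0769
Population variance = 5408923.0769 / 130 = 41607.1006

41607.101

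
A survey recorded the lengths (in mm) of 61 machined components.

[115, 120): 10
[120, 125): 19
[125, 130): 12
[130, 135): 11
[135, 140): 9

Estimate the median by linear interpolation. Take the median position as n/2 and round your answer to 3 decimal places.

Cumulative frequencies: 10, 29, 41, 52, 61
n = 61; position = n/2 = 30.5.
This falls in the class [125, 130): L = 125, F = 29, f = 12, h = 5.
Median ≈ 125 + ((30.5 − 29) / 12) × 5 = 125.6250

125.625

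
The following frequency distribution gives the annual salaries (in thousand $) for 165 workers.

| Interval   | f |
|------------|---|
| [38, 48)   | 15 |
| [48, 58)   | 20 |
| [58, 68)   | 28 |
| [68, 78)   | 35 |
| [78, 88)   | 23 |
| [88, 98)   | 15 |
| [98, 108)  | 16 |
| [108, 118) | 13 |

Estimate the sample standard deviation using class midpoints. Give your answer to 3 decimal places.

Midpoints: 43, 53, 63, 73, 83, 93, 103, 113
n = 165, Σfm = 12445, mean = 75.4242
Σfm² = 1005485
Σf(m − x̄)² = Σfm² − (Σfm)²/n = 1005485 − 12445²/165 = 66830.3030
Sample variance = 66830.3030 / 164 = 407.5018
Standard deviation = √407.5018 = 20.1867

20.187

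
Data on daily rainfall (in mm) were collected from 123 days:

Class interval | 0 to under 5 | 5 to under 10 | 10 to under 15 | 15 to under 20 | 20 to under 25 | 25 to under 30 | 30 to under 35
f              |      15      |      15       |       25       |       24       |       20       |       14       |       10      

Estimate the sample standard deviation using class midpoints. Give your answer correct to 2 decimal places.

Midpoints: 2.5, 7.5, 12.5, 17.5, 22.5, 27.5, 32.5
n = 123, Σfm = 2042.5, mean = 16.6057
Σfm² = 43468.75
Σf(m − x̄)² = Σfm² − (Σfm)²/n = 43468.75 − 2042.5²/123 = 9551.6260
Sample variance = 9551.6260 / 122 = 78.2920
Standard deviation = √78.2920 = 8.8483

8.85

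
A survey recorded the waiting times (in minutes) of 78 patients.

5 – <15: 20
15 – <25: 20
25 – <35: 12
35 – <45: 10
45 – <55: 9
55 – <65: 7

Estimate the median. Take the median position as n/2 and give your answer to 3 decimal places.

24.500

Cumulative frequencies: 20, 40, 52, 62, 71, 78
n = 78; position = n/2 = 39.
This falls in the class 15 – <25: L = 15, F = 20, f = 20, h = 10.
Median ≈ 15 + ((39 − 20) / 20) × 10 = 24.5000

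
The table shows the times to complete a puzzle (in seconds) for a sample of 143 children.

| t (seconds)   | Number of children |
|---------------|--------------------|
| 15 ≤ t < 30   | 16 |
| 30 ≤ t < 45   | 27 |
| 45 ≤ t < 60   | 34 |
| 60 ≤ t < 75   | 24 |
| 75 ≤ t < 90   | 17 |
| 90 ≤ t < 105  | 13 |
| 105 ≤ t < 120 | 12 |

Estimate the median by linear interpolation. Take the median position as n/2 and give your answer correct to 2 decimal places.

57.57

Cumulative frequencies: 16, 43, 77, 101, 118, 131, 143
n = 143; position = n/2 = 71.5.
This falls in the class 45 ≤ t < 60: L = 45, F = 43, f = 34, h = 15.
Median ≈ 45 + ((71.5 − 43) / 34) × 15 = 57.5735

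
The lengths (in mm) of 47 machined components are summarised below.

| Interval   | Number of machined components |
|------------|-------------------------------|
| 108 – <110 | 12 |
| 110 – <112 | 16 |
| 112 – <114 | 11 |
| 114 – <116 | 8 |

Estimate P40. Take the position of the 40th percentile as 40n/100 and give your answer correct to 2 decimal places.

Cumulative frequencies: 12, 28, 39, 47
n = 47; position = 40n/100 = 18.8.
This falls in the class 110 – <112: L = 110, F = 12, f = 16, h = 2.
40th percentile ≈ 110 + ((18.8 − 12) / 16) × 2 = 110.8500

110.85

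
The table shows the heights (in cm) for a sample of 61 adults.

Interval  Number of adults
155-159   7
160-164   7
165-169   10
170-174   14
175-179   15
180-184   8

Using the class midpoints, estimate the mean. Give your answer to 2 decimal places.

Midpoints: 157, 162, 167, 172, 177, 182
Σfm = 7×157 + 7×162 + 10×167 + 14×172 + 15×177 + 8×182 = 10422
n = Σf = 61
Mean = 10422 / 61 = 170.8525

170.85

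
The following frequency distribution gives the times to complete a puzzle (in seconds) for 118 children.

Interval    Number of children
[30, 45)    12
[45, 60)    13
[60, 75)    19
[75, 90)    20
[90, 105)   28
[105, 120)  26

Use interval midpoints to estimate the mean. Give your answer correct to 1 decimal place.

Midpoints: 37.5, 52.5, 67.5, 82.5, 97.5, 112.5
Σfm = 12×37.5 + 13×52.5 + 19×67.5 + 20×82.5 + 28×97.5 + 26×112.5 = 9720
n = Σf = 118
Mean = 9720 / 118 = 82.3729

82.4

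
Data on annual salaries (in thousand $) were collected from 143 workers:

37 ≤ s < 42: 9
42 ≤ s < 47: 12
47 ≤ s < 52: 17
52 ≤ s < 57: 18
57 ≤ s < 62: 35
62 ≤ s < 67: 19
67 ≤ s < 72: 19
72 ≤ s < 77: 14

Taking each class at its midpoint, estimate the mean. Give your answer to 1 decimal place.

58.6

Midpoints: 39.5, 44.5, 49.5, 54.5, 59.5, 64.5, 69.5, 74.5
Σfm = 9×39.5 + 12×44.5 + 17×49.5 + 18×54.5 + 35×59.5 + 19×64.5 + 19×69.5 + 14×74.5 = 8383.5
n = Σf = 143
Mean = 8383.5 / 143 = 58.6259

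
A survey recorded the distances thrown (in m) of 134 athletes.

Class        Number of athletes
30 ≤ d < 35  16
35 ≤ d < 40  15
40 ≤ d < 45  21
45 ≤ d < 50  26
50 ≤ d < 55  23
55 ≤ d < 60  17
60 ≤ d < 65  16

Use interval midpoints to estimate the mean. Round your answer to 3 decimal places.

Midpoints: 32.5, 37.5, 42.5, 47.5, 52.5, 57.5, 62.5
Σfm = 16×32.5 + 15×37.5 + 21×42.5 + 26×47.5 + 23×52.5 + 17×57.5 + 16×62.5 = 6395
n = Σf = 134
Mean = 6395 / 134 = 47.7239

47.724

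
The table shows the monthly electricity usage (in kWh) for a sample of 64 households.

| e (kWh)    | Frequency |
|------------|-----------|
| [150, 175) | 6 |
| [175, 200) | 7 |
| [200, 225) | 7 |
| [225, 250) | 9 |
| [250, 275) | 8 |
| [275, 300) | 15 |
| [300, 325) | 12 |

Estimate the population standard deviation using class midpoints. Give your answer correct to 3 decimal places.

49.000

Midpoints: 162.5, 187.5, 212.5, 237.5, 262.5, 287.5, 312.5
n = 64, Σfm = 16075, mean = 251.1719
Σfm² = 4191250
Σf(m − x̄)² = Σfm² − (Σfm)²/n = 4191250 − 16075²/64 = 153662.1094
Population variance = 153662.1094 / 64 = 2400.9705
Standard deviation = √2400.9705 = 48.9997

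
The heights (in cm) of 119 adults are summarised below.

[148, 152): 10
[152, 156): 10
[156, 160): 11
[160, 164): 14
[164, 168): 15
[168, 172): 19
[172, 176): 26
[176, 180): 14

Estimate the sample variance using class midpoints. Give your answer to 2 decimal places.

Midpoints: 150, 154, 158, 162, 166, 170, 174, 178
n = 119, Σfm = 19782, mean = 166.2353
Σfm² = 3297372
Σf(m − x̄)² = Σfm² − (Σfm)²/n = 3297372 − 19782²/119 = 8905.4118
Sample variance = 8905.4118 / 118 = 75.4696

75.47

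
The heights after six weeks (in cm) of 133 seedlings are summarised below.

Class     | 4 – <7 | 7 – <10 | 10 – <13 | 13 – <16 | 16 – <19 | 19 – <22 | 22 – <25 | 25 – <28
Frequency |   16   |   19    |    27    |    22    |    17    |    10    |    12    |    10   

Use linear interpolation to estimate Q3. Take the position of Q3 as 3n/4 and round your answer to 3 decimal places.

Cumulative frequencies: 16, 35, 62, 84, 101, 111, 123, 133
n = 133; position = 3n/4 = 99.75.
This falls in the class 16 – <19: L = 16, F = 84, f = 17, h = 3.
Upper quartile ≈ 16 + ((99.75 − 84) / 17) × 3 = 18.7794

18.779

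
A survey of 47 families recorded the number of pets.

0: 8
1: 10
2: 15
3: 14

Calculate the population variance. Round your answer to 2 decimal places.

Values: 0, 1, 2, 3
n = 47, Σfx = 82, mean = 1.7447
Σfx² = 196
Σf(x − x̄)² = Σfx² − (Σfx)²/n = 196 − 82²/47 = 52.9362
Population variance = 52.9362 / 47 = 1.1263

1.13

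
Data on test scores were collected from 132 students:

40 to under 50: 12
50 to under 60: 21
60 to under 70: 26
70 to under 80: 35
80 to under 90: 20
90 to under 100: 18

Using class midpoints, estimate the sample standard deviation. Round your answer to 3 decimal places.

Midpoints: 45, 55, 65, 75, 85, 95
n = 132, Σfm = 9420, mean = 71.3636
Σfm² = 701500
Σf(m − x̄)² = Σfm² − (Σfm)²/n = 701500 − 9420²/132 = 29254.5455
Sample variance = 29254.5455 / 131 = 223.3171
Standard deviation = √223.3171 = 14.9438

14.944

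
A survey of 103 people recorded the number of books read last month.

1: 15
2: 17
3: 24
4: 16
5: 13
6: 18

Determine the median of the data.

3

Cumulative frequencies: 15, 32, 56, 72, 85, 103
n = 103, so the median is the value in position (n+1)/2 = 52.
Position 52 falls at value 3.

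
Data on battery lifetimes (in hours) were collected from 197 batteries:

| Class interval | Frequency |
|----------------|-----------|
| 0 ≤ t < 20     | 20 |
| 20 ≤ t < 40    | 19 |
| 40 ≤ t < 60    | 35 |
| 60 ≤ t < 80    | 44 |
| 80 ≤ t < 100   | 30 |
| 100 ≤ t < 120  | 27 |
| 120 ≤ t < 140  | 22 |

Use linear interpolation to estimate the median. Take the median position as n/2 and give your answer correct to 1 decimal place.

Cumulative frequencies: 20, 39, 74, 118, 148, 175, 197
n = 197; position = n/2 = 98.5.
This falls in the class 60 ≤ t < 80: L = 60, F = 74, f = 44, h = 20.
Median ≈ 60 + ((98.5 − 74) / 44) × 20 = 71.1364

71.1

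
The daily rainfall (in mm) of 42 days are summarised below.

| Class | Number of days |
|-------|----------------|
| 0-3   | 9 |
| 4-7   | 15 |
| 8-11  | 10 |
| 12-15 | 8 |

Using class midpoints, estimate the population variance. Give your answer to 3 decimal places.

16.807

Midpoints: 1.5, 5.5, 9.5, 13.5
n = 42, Σfm = 299, mean = 7.1190
Σfm² = 2834.5
Σf(m − x̄)² = Σfm² − (Σfm)²/n = 2834.5 − 299²/42 = 705.9048
Population variance = 705.9048 / 42 = 16.8073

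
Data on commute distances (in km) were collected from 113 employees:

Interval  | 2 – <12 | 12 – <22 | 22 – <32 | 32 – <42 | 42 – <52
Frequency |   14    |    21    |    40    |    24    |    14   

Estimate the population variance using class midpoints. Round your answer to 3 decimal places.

Midpoints: 7, 17, 27, 37, 47
n = 113, Σfm = 3081, mean = 27.2655
Σfm² = 99697
Σf(m − x̄)² = Σfm² − (Σfm)²/n = 99697 − 3081²/113 = 15692.0354
Population variance = 15692.0354 / 113 = 138.8676

138.868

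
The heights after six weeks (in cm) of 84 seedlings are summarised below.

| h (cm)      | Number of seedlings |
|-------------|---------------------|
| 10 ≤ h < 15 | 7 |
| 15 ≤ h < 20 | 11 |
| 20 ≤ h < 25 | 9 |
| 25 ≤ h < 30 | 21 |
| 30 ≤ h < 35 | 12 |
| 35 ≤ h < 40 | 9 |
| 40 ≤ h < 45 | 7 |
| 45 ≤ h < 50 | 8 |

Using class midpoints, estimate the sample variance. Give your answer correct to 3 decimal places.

103.482

Midpoints: 12.5, 17.5, 22.5, 27.5, 32.5, 37.5, 42.5, 47.5
n = 84, Σfm = 2465, mean = 29.3452
Σfm² = 80925
Σf(m − x̄)² = Σfm² − (Σfm)²/n = 80925 − 2465²/84 = 8588.9881
Sample variance = 8588.9881 / 83 = 103.4818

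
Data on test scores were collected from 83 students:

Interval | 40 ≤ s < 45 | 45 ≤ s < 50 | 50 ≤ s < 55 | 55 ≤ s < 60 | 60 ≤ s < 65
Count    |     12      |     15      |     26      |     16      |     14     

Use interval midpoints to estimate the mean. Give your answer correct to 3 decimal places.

Midpoints: 42.5, 47.5, 52.5, 57.5, 62.5
Σfm = 12×42.5 + 15×47.5 + 26×52.5 + 16×57.5 + 14×62.5 = 4382.5
n = Σf = 83
Mean = 4382.5 / 83 = 52.8012

52.801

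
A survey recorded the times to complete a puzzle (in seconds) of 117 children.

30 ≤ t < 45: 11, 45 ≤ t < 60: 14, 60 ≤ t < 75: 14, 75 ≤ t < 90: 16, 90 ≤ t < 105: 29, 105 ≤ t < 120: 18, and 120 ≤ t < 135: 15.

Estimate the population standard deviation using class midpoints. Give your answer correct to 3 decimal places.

27.545

Midpoints: 37.5, 52.5, 67.5, 82.5, 97.5, 112.5, 127.5
n = 117, Σfm = 10177.5, mean = 86.9872
Σfm² = 974081.25
Σf(m − x̄)² = Σfm² − (Σfm)²/n = 974081.25 − 10177.5²/117 = 88769.2308
Population variance = 88769.2308 / 117 = 758.7114
Standard deviation = √758.7114 = 27.5447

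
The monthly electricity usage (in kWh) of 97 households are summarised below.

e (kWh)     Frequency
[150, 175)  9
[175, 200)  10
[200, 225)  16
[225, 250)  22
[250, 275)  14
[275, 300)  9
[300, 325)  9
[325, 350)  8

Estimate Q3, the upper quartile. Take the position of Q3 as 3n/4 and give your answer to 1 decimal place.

Cumulative frequencies: 9, 19, 35, 57, 71, 80, 89, 97
n = 97; position = 3n/4 = 72.75.
This falls in the class [275, 300): L = 275, F = 71, f = 9, h = 25.
Upper quartile ≈ 275 + ((72.75 − 71) / 9) × 25 = 279.8611

279.9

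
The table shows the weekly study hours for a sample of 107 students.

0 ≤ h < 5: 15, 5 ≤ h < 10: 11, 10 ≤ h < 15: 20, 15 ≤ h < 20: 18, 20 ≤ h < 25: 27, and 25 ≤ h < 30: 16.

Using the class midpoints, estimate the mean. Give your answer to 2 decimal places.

Midpoints: 2.5, 7.5, 12.5, 17.5, 22.5, 27.5
Σfm = 15×2.5 + 11×7.5 + 20×12.5 + 18×17.5 + 27×22.5 + 16×27.5 = 1732.5
n = Σf = 107
Mean = 1732.5 / 107 = 16.1916

16.19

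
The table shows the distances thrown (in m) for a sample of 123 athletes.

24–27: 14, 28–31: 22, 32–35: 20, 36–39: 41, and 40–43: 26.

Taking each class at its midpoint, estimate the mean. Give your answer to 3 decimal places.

34.898

Midpoints: 25.5, 29.5, 33.5, 37.5, 41.5
Σfm = 14×25.5 + 22×29.5 + 20×33.5 + 41×37.5 + 26×41.5 = 4292.5
n = Σf = 123
Mean = 4292.5 / 123 = 34.8984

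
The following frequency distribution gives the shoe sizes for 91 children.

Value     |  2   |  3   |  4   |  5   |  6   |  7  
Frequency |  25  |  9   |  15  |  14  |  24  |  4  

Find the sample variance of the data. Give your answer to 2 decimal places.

Values: 2, 3, 4, 5, 6, 7
n = 91, Σfx = 379, mean = 4.1648
Σfx² = 1831
Σf(x − x̄)² = Σfx² − (Σfx)²/n = 1831 − 379²/91 = 252.5275
Sample variance = 252.5275 / 90 = 2.8059

2.81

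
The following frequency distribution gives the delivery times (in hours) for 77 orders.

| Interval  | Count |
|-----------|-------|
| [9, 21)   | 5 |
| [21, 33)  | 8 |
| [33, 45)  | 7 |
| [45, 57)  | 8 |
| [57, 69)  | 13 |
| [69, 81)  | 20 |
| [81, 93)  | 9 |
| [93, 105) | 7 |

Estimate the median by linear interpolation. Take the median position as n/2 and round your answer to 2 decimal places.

Cumulative frequencies: 5, 13, 20, 28, 41, 61, 70, 77
n = 77; position = n/2 = 38.5.
This falls in the class [57, 69): L = 57, F = 28, f = 13, h = 12.
Median ≈ 57 + ((38.5 − 28) / 13) × 12 = 66.6923

66.69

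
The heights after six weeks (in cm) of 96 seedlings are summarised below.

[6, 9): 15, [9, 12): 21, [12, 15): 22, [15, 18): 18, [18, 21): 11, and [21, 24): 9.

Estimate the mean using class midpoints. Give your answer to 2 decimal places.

Midpoints: 7.5, 10.5, 13.5, 16.5, 19.5, 22.5
Σfm = 15×7.5 + 21×10.5 + 22×13.5 + 18×16.5 + 11×19.5 + 9×22.5 = 1344
n = Σf = 96
Mean = 1344 / 96 = 14.0000

14.00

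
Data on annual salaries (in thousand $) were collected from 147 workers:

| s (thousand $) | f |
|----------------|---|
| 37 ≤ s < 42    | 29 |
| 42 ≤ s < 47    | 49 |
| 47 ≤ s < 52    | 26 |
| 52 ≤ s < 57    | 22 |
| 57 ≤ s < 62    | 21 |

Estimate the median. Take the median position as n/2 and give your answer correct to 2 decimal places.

Cumulative frequencies: 29, 78, 104, 126, 147
n = 147; position = n/2 = 73.5.
This falls in the class 42 ≤ s < 47: L = 42, F = 29, f = 49, h = 5.
Median ≈ 42 + ((73.5 − 29) / 49) × 5 = 46.5408

46.54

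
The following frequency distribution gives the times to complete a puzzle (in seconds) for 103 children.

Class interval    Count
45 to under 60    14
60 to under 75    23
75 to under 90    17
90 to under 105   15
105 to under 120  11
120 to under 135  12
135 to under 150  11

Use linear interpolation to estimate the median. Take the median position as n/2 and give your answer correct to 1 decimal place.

87.8

Cumulative frequencies: 14, 37, 54, 69, 80, 92, 103
n = 103; position = n/2 = 51.5.
This falls in the class 75 to under 90: L = 75, F = 37, f = 17, h = 15.
Median ≈ 75 + ((51.5 − 37) / 17) × 15 = 87.7941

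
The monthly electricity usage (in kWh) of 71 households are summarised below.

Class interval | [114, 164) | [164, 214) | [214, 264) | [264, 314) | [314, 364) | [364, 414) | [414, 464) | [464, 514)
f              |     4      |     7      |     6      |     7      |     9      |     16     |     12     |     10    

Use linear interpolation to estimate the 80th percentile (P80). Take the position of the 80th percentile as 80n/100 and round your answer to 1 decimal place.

Cumulative frequencies: 4, 11, 17, 24, 33, 49, 61, 71
n = 71; position = 80n/100 = 56.8.
This falls in the class [414, 464): L = 414, F = 49, f = 12, h = 50.
80th percentile ≈ 414 + ((56.8 − 49) / 12) × 50 = 446.5000

446.5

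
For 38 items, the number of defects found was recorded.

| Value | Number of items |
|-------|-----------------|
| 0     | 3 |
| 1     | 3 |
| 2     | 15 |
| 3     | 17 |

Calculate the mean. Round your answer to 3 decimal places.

2.211

Values: 0, 1, 2, 3
Σfx = 3×0 + 3×1 + 15×2 + 17×3 = 84
n = Σf = 38
Mean = 84 / 38 = 2.2105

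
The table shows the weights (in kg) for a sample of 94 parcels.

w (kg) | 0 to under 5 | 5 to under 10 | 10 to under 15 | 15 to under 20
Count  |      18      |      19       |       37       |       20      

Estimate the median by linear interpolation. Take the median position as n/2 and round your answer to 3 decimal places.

Cumulative frequencies: 18, 37, 74, 94
n = 94; position = n/2 = 47.
This falls in the class 10 to under 15: L = 10, F = 37, f = 37, h = 5.
Median ≈ 10 + ((47 − 37) / 37) × 5 = 11.3514

11.351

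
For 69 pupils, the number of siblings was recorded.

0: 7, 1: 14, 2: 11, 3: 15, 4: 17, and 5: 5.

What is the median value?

Cumulative frequencies: 7, 21, 32, 47, 64, 69
n = 69, so the median is the value in position (n+1)/2 = 35.
Position 35 falls at value 3.

3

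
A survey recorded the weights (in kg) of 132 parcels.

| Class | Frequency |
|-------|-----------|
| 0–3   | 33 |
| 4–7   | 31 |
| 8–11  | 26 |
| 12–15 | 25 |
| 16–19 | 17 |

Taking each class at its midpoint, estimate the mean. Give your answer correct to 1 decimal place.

8.3

Midpoints: 1.5, 5.5, 9.5, 13.5, 17.5
Σfm = 33×1.5 + 31×5.5 + 26×9.5 + 25×13.5 + 17×17.5 = 1102
n = Σf = 132
Mean = 1102 / 132 = 8.3485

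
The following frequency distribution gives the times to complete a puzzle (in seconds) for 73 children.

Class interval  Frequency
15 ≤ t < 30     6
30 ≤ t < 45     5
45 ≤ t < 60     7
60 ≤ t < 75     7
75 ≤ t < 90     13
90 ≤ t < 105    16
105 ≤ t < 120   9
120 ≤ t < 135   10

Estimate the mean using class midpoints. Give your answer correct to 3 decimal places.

83.322

Midpoints: 22.5, 37.5, 52.5, 67.5, 82.5, 97.5, 112.5, 127.5
Σfm = 6×22.5 + 5×37.5 + 7×52.5 + 7×67.5 + 13×82.5 + 16×97.5 + 9×112.5 + 10×127.5 = 6082.5
n = Σf = 73
Mean = 6082.5 / 73 = 83.3219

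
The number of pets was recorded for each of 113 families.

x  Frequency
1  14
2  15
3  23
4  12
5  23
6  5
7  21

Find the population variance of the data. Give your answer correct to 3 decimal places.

3.903

Values: 1, 2, 3, 4, 5, 6, 7
n = 113, Σfx = 453, mean = 4.0088
Σfx² = 2257
Σf(x − x̄)² = Σfx² − (Σfx)²/n = 2257 − 453²/113 = 440.9912
Population variance = 440.9912 / 113 = 3.9026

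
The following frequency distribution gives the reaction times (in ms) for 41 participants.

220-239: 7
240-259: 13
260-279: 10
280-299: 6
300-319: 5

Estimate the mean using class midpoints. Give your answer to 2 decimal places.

Midpoints: 229.5, 249.5, 269.5, 289.5, 309.5
Σfm = 7×229.5 + 13×249.5 + 10×269.5 + 6×289.5 + 5×309.5 = 10829.5
n = Σf = 41
Mean = 10829.5 / 41 = 264.1341

264.13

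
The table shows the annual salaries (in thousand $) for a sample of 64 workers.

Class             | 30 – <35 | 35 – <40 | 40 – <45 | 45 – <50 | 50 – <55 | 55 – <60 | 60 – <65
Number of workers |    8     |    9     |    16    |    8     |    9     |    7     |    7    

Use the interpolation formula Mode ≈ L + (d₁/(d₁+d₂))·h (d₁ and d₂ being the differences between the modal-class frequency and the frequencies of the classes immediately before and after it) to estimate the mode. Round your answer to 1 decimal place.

Modal class: 40 – <45 (highest frequency 16).
d₁ = 16 − 9 = 7, d₂ = 16 − 8 = 8
Mode ≈ 40 + (7/(7+8)) × 5 = 40 + 2.3333 = 42.3333

42.3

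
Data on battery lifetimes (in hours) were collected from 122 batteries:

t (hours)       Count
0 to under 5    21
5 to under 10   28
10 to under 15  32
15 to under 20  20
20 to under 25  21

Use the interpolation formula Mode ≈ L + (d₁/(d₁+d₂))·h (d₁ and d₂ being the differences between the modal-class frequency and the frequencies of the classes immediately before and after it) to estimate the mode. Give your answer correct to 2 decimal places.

Modal class: 10 to under 15 (highest frequency 32).
d₁ = 32 − 28 = 4, d₂ = 32 − 20 = 12
Mode ≈ 10 + (4/(4+12)) × 5 = 10 + 1.2500 = 11.2500

11.25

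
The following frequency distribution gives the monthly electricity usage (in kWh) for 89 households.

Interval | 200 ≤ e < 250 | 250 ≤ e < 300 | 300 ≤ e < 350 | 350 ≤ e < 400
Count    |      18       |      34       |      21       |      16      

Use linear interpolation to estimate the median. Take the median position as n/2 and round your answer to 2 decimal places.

288.97

Cumulative frequencies: 18, 52, 73, 89
n = 89; position = n/2 = 44.5.
This falls in the class 250 ≤ e < 300: L = 250, F = 18, f = 34, h = 50.
Median ≈ 250 + ((44.5 − 18) / 34) × 50 = 288.9706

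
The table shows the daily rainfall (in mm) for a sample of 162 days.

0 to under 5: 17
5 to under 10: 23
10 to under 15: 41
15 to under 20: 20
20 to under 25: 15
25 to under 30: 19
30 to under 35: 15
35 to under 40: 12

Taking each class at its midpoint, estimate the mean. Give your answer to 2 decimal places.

Midpoints: 2.5, 7.5, 12.5, 17.5, 22.5, 27.5, 32.5, 37.5
Σfm = 17×2.5 + 23×7.5 + 41×12.5 + 20×17.5 + 15×22.5 + 19×27.5 + 15×32.5 + 12×37.5 = 2875
n = Σf = 162
Mean = 2875 / 162 = 17.7469

17.75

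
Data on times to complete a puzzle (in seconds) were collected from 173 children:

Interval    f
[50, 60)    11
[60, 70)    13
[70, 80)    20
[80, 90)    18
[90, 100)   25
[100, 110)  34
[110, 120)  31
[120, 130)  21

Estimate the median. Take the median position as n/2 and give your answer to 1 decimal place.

99.8

Cumulative frequencies: 11, 24, 44, 62, 87, 121, 152, 173
n = 173; position = n/2 = 86.5.
This falls in the class [90, 100): L = 90, F = 62, f = 25, h = 10.
Median ≈ 90 + ((86.5 − 62) / 25) × 10 = 99.8000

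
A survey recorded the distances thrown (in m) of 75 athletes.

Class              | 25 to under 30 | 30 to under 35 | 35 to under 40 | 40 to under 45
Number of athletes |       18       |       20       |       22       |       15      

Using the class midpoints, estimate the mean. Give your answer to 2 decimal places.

34.77

Midpoints: 27.5, 32.5, 37.5, 42.5
Σfm = 18×27.5 + 20×32.5 + 22×37.5 + 15×42.5 = 2607.5
n = Σf = 75
Mean = 2607.5 / 75 = 34.7667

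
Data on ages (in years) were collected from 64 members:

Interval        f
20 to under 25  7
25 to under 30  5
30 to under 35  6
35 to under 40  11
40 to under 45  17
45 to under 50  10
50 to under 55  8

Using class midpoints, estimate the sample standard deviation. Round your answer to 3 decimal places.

Midpoints: 22.5, 27.5, 32.5, 37.5, 42.5, 47.5, 52.5
n = 64, Σfm = 2520, mean = 39.3750
Σfm² = 104450
Σf(m − x̄)² = Σfm² − (Σfm)²/n = 104450 − 2520²/64 = 5225.0000
Sample variance = 5225.0000 / 63 = 82.9365
Standard deviation = √82.9365 = 9.1069

9.107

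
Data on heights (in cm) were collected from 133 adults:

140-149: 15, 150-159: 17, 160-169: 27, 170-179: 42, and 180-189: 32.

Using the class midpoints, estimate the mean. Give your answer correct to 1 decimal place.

Midpoints: 144.5, 154.5, 164.5, 174.5, 184.5
Σfm = 15×144.5 + 17×154.5 + 27×164.5 + 42×174.5 + 32×184.5 = 22468.5
n = Σf = 133
Mean = 22468.5 / 133 = 168.9361

168.9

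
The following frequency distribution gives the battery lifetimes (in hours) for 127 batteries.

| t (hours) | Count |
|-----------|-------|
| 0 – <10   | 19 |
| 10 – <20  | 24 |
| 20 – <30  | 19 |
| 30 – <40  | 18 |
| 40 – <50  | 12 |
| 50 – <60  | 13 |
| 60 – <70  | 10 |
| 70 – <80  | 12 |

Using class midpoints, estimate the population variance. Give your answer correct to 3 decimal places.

497.241

Midpoints: 5, 15, 25, 35, 45, 55, 65, 75
n = 127, Σfm = 4365, mean = 34.3701
Σfm² = 213175
Σf(m − x̄)² = Σfm² − (Σfm)²/n = 213175 − 4365²/127 = 63149.6063
Population variance = 63149.6063 / 127 = 497.2410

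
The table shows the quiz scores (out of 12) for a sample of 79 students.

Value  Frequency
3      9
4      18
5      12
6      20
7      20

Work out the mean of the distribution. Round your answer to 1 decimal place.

5.3

Values: 3, 4, 5, 6, 7
Σfx = 9×3 + 18×4 + 12×5 + 20×6 + 20×7 = 419
n = Σf = 79
Mean = 419 / 79 = 5.3038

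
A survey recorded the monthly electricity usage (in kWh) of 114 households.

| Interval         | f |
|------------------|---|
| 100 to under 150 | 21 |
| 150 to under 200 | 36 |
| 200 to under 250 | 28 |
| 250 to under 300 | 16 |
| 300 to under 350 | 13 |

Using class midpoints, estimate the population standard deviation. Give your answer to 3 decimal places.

62.237

Midpoints: 125, 175, 225, 275, 325
n = 114, Σfm = 23850, mean = 209.2105
Σfm² = 5431250
Σf(m − x̄)² = Σfm² − (Σfm)²/n = 5431250 − 23850²/114 = 441578.9474
Population variance = 441578.9474 / 114 = 3873.4995
Standard deviation = √3873.4995 = 62.2374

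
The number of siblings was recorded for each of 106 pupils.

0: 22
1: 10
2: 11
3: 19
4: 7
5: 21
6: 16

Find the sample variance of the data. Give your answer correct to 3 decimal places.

Values: 0, 1, 2, 3, 4, 5, 6
n = 106, Σfx = 318, mean = 3.0000
Σfx² = 1438
Σf(x − x̄)² = Σfx² − (Σfx)²/n = 1438 − 318²/106 = 484.0000
Sample variance = 484.0000 / 105 = 4.6095

4.610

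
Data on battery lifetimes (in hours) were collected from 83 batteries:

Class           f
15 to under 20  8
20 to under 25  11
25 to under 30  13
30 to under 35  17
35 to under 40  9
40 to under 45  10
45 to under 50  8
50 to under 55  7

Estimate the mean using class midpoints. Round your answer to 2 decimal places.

33.83

Midpoints: 17.5, 22.5, 27.5, 32.5, 37.5, 42.5, 47.5, 52.5
Σfm = 8×17.5 + 11×22.5 + 13×27.5 + 17×32.5 + 9×37.5 + 10×42.5 + 8×47.5 + 7×52.5 = 2807.5
n = Σf = 83
Mean = 2807.5 / 83 = 33.8253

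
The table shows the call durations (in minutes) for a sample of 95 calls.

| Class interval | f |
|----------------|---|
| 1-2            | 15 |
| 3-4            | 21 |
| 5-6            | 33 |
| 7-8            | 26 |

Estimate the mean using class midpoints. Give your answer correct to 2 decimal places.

Midpoints: 1.5, 3.5, 5.5, 7.5
Σfm = 15×1.5 + 21×3.5 + 33×5.5 + 26×7.5 = 472.5
n = Σf = 95
Mean = 472.5 / 95 = 4.9737

4.97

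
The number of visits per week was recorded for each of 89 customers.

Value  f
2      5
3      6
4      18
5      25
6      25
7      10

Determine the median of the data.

5

Cumulative frequencies: 5, 11, 29, 54, 79, 89
n = 89, so the median is the value in position (n+1)/2 = 45.
Position 45 falls at value 5.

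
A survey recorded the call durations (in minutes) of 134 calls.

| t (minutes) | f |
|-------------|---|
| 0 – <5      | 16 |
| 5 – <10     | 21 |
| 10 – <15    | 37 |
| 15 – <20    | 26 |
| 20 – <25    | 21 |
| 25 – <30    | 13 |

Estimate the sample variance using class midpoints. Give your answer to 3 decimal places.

Midpoints: 2.5, 7.5, 12.5, 17.5, 22.5, 27.5
n = 134, Σfm = 1945, mean = 14.5149
Σfm² = 35487.5
Σf(m − x̄)² = Σfm² − (Σfm)²/n = 35487.5 − 1945²/134 = 7255.9701
Sample variance = 7255.9701 / 133 = 54.5562

54.556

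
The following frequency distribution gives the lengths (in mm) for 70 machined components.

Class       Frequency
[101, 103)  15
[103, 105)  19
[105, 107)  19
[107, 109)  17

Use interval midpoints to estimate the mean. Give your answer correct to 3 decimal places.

Midpoints: 102, 104, 106, 108
Σfm = 15×102 + 19×104 + 19×106 + 17×108 = 7356
n = Σf = 70
Mean = 7356 / 70 = 105.0857

105.086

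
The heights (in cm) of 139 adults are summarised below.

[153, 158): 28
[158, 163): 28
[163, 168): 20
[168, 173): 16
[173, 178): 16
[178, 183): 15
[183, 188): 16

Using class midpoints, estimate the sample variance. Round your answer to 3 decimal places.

103.743

Midpoints: 155.5, 160.5, 165.5, 170.5, 175.5, 180.5, 185.5
n = 139, Σfm = 23369.5, mean = 168.1259
Σfm² = 3943334.75
Σf(m − x̄)² = Σfm² − (Σfm)²/n = 3943334.75 − 23369.5²/139 = 14316.5468
Sample variance = 14316.5468 / 138 = 103.7431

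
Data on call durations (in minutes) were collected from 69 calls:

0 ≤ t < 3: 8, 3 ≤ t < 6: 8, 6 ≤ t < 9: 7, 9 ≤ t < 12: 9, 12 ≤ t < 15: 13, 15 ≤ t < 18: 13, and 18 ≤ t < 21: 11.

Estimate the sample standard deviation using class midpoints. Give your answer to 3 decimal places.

Midpoints: 1.5, 4.5, 7.5, 10.5, 13.5, 16.5, 19.5
n = 69, Σfm = 799.5, mean = 11.5870
Σfm² = 11657.25
Σf(m − x̄)² = Σfm² − (Σfm)²/n = 11657.25 − 799.5²/69 = 2393.4783
Sample variance = 2393.4783 / 68 = 35.1982
Standard deviation = √35.1982 = 5.9328

5.933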